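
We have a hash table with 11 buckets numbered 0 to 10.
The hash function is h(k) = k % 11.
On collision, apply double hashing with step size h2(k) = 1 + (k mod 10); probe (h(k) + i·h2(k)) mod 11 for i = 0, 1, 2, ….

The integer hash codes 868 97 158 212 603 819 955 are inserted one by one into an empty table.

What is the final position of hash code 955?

Insert 868: h=10, slot 10 empty -> index 10.
Insert 97: h=9, slot 9 empty -> index 9.
Insert 158: h=4, slot 4 empty -> index 4.
Insert 212: h=3, slot 3 empty -> index 3.
Insert 603: h=9, h2=4, slot 9 occupied -> index 2.
Insert 819: h=5, slot 5 empty -> index 5.
Insert 955: h=9, h2=6, slots 9,4,10,5 occupied -> index 0.
Table: [955, _, 603, 212, 158, 819, _, _, _, 97, 868]

0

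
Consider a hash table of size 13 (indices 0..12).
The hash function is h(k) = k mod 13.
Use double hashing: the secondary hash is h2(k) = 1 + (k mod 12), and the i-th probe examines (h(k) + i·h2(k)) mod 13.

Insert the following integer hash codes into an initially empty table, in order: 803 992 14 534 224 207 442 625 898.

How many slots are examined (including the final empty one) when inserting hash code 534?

803 hashes to 10; slot 10 is free => place at 10.
992 hashes to 4; slot 4 is free => place at 4.
14 hashes to 1; slot 1 is free => place at 1.
534 hashes to 1, h2=7; 1 taken => place at 8.
224 hashes to 3; slot 3 is free => place at 3.
207 hashes to 12; slot 12 is free => place at 12.
442 hashes to 0; slot 0 is free => place at 0.
625 hashes to 1, h2=2; 1,3 taken => place at 5.
898 hashes to 1, h2=11; 1,12,10,8 taken => place at 6.
Table: [442, 14, ∅, 224, 992, 625, 898, ∅, 534, ∅, 803, ∅, 207]

2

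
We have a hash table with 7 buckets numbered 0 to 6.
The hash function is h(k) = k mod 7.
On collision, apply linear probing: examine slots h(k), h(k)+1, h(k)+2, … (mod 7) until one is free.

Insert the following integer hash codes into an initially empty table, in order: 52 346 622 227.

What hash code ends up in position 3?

52

52 hashes to 3; slot 3 is free → place at 3.
346 hashes to 3; 3 taken → place at 4.
622 hashes to 6; slot 6 is free → place at 6.
227 hashes to 3; 3,4 taken → place at 5.
Table: [_, _, _, 52, 346, 227, 622]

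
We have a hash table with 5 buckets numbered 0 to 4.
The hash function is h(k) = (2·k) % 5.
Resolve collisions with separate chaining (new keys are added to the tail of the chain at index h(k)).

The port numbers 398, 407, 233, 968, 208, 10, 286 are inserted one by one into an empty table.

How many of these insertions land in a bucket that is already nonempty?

398 → bucket 1
407 → bucket 4
233 → bucket 1 (collision)
968 → bucket 1 (collision)
208 → bucket 1 (collision)
10 → bucket 0
286 → bucket 2
Final buckets:
0: 10
1: 398 -> 233 -> 968 -> 208
2: 286
3: _
4: 407

3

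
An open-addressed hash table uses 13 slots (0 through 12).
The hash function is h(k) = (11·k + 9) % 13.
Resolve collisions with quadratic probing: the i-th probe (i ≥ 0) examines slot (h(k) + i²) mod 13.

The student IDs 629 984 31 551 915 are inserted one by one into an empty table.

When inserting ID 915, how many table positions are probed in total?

629: h=12 => slot 12
984: h=4 => slot 4
31: h=12, probe 12,0 => slot 0
551: h=12, probe 12,0,3 => slot 3
915: h=12, probe 12,0,3,8 => slot 8
Table: [31, —, —, 551, 984, —, —, —, 915, —, —, —, 629]

4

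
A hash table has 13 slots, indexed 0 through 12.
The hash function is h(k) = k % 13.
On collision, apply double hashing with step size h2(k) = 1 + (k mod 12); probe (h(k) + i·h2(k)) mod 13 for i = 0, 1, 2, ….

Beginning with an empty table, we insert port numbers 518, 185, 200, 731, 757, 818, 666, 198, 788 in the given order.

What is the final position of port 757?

518 hashes to 11; slot 11 is free → place at 11.
185 hashes to 3; slot 3 is free → place at 3.
200 hashes to 5; slot 5 is free → place at 5.
731 hashes to 3, h2=12; 3 taken → place at 2.
757 hashes to 3, h2=2; 3,5 taken → place at 7.
818 hashes to 12; slot 12 is free → place at 12.
666 hashes to 3, h2=7; 3 taken → place at 10.
198 hashes to 3, h2=7; 3,10 taken → place at 4.
788 hashes to 8; slot 8 is free → place at 8.
Table: [_, _, 731, 185, 198, 200, _, 757, 788, _, 666, 518, 818]

7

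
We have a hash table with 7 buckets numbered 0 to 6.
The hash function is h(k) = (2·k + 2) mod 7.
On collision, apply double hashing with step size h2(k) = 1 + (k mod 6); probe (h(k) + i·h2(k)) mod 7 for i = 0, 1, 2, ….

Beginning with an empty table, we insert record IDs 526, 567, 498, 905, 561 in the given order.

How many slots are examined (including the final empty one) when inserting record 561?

Insert 526: h=4, slot 4 empty -> index 4.
Insert 567: h=2, slot 2 empty -> index 2.
Insert 498: h=4, h2=1, slot 4 occupied -> index 5.
Insert 905: h=6, slot 6 empty -> index 6.
Insert 561: h=4, h2=4, slot 4 occupied -> index 1.
Table: [∅, 561, 567, ∅, 526, 498, 905]

2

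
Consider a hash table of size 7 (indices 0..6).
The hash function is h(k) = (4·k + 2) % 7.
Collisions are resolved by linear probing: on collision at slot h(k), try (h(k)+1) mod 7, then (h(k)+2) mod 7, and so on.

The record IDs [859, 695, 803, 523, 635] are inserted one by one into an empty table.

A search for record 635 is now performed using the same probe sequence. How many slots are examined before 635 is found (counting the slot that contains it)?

859: h=1 -> slot 1
695: h=3 -> slot 3
803: h=1, probe 1,2 -> slot 2
523: h=1, probe 1,2,3,4 -> slot 4
635: h=1, probe 1,2,3,4,5 -> slot 5
Table: [-, 859, 803, 695, 523, 635, -]
Lookup 635: h=1, probe 1,2,3,4,5 → found at 5.

5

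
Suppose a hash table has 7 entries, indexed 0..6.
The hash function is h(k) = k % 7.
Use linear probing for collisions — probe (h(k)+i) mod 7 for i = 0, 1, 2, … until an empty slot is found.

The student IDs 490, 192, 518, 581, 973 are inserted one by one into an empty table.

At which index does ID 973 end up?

490 hashes to 0; slot 0 is free → place at 0.
192 hashes to 3; slot 3 is free → place at 3.
518 hashes to 0; 0 taken → place at 1.
581 hashes to 0; 0,1 taken → place at 2.
973 hashes to 0; 0,1,2,3 taken → place at 4.
Table: [490, 518, 581, 192, 973, ., .]

4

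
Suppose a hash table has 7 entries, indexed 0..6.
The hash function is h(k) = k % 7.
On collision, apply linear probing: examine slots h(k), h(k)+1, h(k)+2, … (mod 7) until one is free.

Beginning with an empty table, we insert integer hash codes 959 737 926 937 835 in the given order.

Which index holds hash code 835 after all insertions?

Insert 959: h=0, slot 0 empty → index 0.
Insert 737: h=2, slot 2 empty → index 2.
Insert 926: h=2, slot 2 occupied → index 3.
Insert 937: h=6, slot 6 empty → index 6.
Insert 835: h=2, slots 2,3 occupied → index 4.
Table: [959, ., 737, 926, 835, ., 937]

4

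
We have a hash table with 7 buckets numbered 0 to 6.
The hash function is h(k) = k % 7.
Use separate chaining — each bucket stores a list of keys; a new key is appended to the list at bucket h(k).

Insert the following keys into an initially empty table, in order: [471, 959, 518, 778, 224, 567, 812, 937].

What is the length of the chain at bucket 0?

471 → bucket 2
959 → bucket 0
518 → bucket 0 (collision)
778 → bucket 1
224 → bucket 0 (collision)
567 → bucket 0 (collision)
812 → bucket 0 (collision)
937 → bucket 6
Final buckets:
0: 959 -> 518 -> 224 -> 567 -> 812
1: 778
2: 471
3: ∅
4: ∅
5: ∅
6: 937

5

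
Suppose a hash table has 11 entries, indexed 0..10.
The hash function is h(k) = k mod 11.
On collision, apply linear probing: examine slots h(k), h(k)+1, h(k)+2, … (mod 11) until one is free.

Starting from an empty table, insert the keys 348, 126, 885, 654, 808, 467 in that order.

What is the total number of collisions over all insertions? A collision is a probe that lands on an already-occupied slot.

13

348 hashes to 7; slot 7 is free → place at 7.
126 hashes to 5; slot 5 is free → place at 5.
885 hashes to 5; 5 taken → place at 6.
654 hashes to 5; 5,6,7 taken → place at 8.
808 hashes to 5; 5,6,7,8 taken → place at 9.
467 hashes to 5; 5,6,7,8,9 taken → place at 10.
Table: [-, -, -, -, -, 126, 885, 348, 654, 808, 467]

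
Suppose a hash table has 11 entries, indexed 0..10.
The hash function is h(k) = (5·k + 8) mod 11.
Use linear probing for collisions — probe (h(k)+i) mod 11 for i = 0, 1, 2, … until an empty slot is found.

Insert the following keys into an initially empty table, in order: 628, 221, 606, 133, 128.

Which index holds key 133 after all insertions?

628: h=2 → slot 2
221: h=2, probe 2,3 → slot 3
606: h=2, probe 2,3,4 → slot 4
133: h=2, probe 2,3,4,5 → slot 5
128: h=10 → slot 10
Table: [_, _, 628, 221, 606, 133, _, _, _, _, 128]

5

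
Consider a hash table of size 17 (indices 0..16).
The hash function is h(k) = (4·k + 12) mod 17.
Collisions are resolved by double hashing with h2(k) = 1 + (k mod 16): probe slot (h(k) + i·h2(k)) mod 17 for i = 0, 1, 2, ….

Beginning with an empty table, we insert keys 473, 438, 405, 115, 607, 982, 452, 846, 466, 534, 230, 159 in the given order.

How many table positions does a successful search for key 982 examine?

473 hashes to 0; slot 0 is free → place at 0.
438 hashes to 13; slot 13 is free → place at 13.
405 hashes to 0, h2=6; 0 taken → place at 6.
115 hashes to 13, h2=4; 13,0 taken → place at 4.
607 hashes to 9; slot 9 is free → place at 9.
982 hashes to 13, h2=7; 13 taken → place at 3.
452 hashes to 1; slot 1 is free → place at 1.
846 hashes to 13, h2=15; 13 taken → place at 11.
466 hashes to 6, h2=3; 6,9 taken → place at 12.
534 hashes to 6, h2=7; 6,13,3 taken → place at 10.
230 hashes to 14; slot 14 is free → place at 14.
159 hashes to 2; slot 2 is free → place at 2.
Table: [473, 452, 159, 982, 115, —, 405, —, —, 607, 534, 846, 466, 438, 230, —, —]
Lookup 982: h=13, h2=7, probe 13,3 → found at 3.

2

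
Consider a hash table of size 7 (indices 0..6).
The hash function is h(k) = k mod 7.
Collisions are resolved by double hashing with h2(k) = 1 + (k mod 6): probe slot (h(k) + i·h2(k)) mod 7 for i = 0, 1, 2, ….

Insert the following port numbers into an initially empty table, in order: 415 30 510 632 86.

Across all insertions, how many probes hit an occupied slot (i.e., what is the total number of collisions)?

4

415: h=2 → slot 2
30: h=2, h2=1, probe 2,3 → slot 3
510: h=6 → slot 6
632: h=2, h2=3, probe 2,5 → slot 5
86: h=2, h2=3, probe 2,5,1 → slot 1
Table: [-, 86, 415, 30, -, 632, 510]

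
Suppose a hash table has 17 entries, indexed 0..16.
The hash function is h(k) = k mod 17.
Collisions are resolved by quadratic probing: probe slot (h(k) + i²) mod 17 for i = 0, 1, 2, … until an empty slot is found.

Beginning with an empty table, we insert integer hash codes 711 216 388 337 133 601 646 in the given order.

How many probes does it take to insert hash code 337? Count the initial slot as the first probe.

3

711: h=14 => slot 14
216: h=12 => slot 12
388: h=14, probe 14,15 => slot 15
337: h=14, probe 14,15,1 => slot 1
133: h=14, probe 14,15,1,6 => slot 6
601: h=6, probe 6,7 => slot 7
646: h=0 => slot 0
Table: [646, 337, —, —, —, —, 133, 601, —, —, —, —, 216, —, 711, 388, —]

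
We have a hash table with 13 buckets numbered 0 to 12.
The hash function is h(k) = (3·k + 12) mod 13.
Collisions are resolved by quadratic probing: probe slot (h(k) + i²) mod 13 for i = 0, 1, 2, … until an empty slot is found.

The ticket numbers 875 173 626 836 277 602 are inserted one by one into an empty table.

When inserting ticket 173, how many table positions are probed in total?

2

875: h=11 => slot 11
173: h=11, probe 11,12 => slot 12
626: h=5 => slot 5
836: h=11, probe 11,12,2 => slot 2
277: h=11, probe 11,12,2,7 => slot 7
602: h=11, probe 11,12,2,7,1 => slot 1
Table: [—, 602, 836, —, —, 626, —, 277, —, —, —, 875, 173]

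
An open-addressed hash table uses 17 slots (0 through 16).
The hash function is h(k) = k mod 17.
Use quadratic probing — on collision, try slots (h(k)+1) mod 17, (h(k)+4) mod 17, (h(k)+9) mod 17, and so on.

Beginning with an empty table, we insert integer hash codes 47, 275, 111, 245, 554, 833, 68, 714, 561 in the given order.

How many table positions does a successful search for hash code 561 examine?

Insert 47: h=13, slot 13 empty → index 13.
Insert 275: h=3, slot 3 empty → index 3.
Insert 111: h=9, slot 9 empty → index 9.
Insert 245: h=7, slot 7 empty → index 7.
Insert 554: h=10, slot 10 empty → index 10.
Insert 833: h=0, slot 0 empty → index 0.
Insert 68: h=0, slot 0 occupied → index 1.
Insert 714: h=0, slots 0,1 occupied → index 4.
Insert 561: h=0, slots 0,1,4,9 occupied → index 16.
Table: [833, 68, _, 275, 714, _, _, 245, _, 111, 554, _, _, 47, _, _, 561]
Lookup 561: h=0, probe 0,1,4,9,16 → found at 16.

5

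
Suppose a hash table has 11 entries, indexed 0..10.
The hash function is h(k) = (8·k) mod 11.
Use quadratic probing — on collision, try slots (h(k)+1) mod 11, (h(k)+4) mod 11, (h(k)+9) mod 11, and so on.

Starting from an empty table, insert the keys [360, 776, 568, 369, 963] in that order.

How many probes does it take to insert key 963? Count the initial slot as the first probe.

3

Insert 360: h=9, slot 9 empty → index 9.
Insert 776: h=4, slot 4 empty → index 4.
Insert 568: h=1, slot 1 empty → index 1.
Insert 369: h=4, slot 4 occupied → index 5.
Insert 963: h=4, slots 4,5 occupied → index 8.
Table: [_, 568, _, _, 776, 369, _, _, 963, 360, _]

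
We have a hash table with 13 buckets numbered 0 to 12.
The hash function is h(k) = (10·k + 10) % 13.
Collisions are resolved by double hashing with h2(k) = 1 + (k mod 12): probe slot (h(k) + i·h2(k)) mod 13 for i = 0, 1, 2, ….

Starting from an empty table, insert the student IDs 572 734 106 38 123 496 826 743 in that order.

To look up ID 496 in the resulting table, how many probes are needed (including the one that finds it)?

3

572: h=10 -> slot 10
734: h=5 -> slot 5
106: h=4 -> slot 4
38: h=0 -> slot 0
123: h=5, h2=4, probe 5,9 -> slot 9
496: h=4, h2=5, probe 4,9,1 -> slot 1
826: h=2 -> slot 2
743: h=4, h2=12, probe 4,3 -> slot 3
Table: [38, 496, 826, 743, 106, 734, _, _, _, 123, 572, _, _]
Lookup 496: h=4, h2=5, probe 4,9,1 → found at 1.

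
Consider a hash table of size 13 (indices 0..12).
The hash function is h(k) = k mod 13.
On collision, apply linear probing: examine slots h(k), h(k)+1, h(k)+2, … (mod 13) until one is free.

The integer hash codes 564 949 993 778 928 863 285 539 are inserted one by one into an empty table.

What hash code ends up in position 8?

863

Insert 564: h=5, slot 5 empty -> index 5.
Insert 949: h=0, slot 0 empty -> index 0.
Insert 993: h=5, slot 5 occupied -> index 6.
Insert 778: h=11, slot 11 empty -> index 11.
Insert 928: h=5, slots 5,6 occupied -> index 7.
Insert 863: h=5, slots 5,6,7 occupied -> index 8.
Insert 285: h=12, slot 12 empty -> index 12.
Insert 539: h=6, slots 6,7,8 occupied -> index 9.
Table: [949, ∅, ∅, ∅, ∅, 564, 993, 928, 863, 539, ∅, 778, 285]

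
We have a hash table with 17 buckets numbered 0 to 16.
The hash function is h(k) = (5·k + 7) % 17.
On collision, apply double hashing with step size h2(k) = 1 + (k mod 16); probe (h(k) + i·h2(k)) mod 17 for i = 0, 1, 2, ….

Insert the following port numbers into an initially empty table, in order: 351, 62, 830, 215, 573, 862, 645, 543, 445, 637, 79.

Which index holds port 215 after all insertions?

Insert 351: h=11, slot 11 empty → index 11.
Insert 62: h=11, h2=15, slot 11 occupied → index 9.
Insert 830: h=9, h2=15, slot 9 occupied → index 7.
Insert 215: h=11, h2=8, slot 11 occupied → index 2.
Insert 573: h=16, slot 16 empty → index 16.
Insert 862: h=16, h2=15, slot 16 occupied → index 14.
Insert 645: h=2, h2=6, slot 2 occupied → index 8.
Insert 543: h=2, h2=16, slot 2 occupied → index 1.
Insert 445: h=5, slot 5 empty → index 5.
Insert 637: h=13, slot 13 empty → index 13.
Insert 79: h=11, h2=16, slot 11 occupied → index 10.
Table: [—, 543, 215, —, —, 445, —, 830, 645, 62, 79, 351, —, 637, 862, —, 573]

2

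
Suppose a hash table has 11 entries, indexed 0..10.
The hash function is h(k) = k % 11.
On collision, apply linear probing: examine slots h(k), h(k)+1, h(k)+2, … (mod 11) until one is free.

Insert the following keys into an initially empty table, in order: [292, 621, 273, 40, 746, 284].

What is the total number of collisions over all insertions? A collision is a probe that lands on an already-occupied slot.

3

292 hashes to 6; slot 6 is free → place at 6.
621 hashes to 5; slot 5 is free → place at 5.
273 hashes to 9; slot 9 is free → place at 9.
40 hashes to 7; slot 7 is free → place at 7.
746 hashes to 9; 9 taken → place at 10.
284 hashes to 9; 9,10 taken → place at 0.
Table: [284, _, _, _, _, 621, 292, 40, _, 273, 746]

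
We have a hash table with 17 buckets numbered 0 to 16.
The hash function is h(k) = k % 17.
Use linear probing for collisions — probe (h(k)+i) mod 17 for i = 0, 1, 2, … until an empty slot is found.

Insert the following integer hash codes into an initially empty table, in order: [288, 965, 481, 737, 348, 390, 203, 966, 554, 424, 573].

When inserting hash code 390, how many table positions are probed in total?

2

Insert 288: h=16, slot 16 empty -> index 16.
Insert 965: h=13, slot 13 empty -> index 13.
Insert 481: h=5, slot 5 empty -> index 5.
Insert 737: h=6, slot 6 empty -> index 6.
Insert 348: h=8, slot 8 empty -> index 8.
Insert 390: h=16, slot 16 occupied -> index 0.
Insert 203: h=16, slots 16,0 occupied -> index 1.
Insert 966: h=14, slot 14 empty -> index 14.
Insert 554: h=10, slot 10 empty -> index 10.
Insert 424: h=16, slots 16,0,1 occupied -> index 2.
Insert 573: h=12, slot 12 empty -> index 12.
Table: [390, 203, 424, ∅, ∅, 481, 737, ∅, 348, ∅, 554, ∅, 573, 965, 966, ∅, 288]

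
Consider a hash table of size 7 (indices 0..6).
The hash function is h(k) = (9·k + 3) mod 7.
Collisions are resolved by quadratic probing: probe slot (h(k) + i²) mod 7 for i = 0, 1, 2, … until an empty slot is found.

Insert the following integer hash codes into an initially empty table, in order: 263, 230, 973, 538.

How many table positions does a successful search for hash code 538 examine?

Insert 263: h=4, slot 4 empty → index 4.
Insert 230: h=1, slot 1 empty → index 1.
Insert 973: h=3, slot 3 empty → index 3.
Insert 538: h=1, slot 1 occupied → index 2.
Table: [_, 230, 538, 973, 263, _, _]
Lookup 538: h=1, probe 1,2 → found at 2.

2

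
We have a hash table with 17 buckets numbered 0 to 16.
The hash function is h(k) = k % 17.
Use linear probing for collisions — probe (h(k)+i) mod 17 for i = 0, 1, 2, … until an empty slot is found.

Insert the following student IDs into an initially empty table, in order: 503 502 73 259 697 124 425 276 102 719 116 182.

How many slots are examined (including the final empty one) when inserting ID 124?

Insert 503: h=10, slot 10 empty → index 10.
Insert 502: h=9, slot 9 empty → index 9.
Insert 73: h=5, slot 5 empty → index 5.
Insert 259: h=4, slot 4 empty → index 4.
Insert 697: h=0, slot 0 empty → index 0.
Insert 124: h=5, slot 5 occupied → index 6.
Insert 425: h=0, slot 0 occupied → index 1.
Insert 276: h=4, slots 4,5,6 occupied → index 7.
Insert 102: h=0, slots 0,1 occupied → index 2.
Insert 719: h=5, slots 5,6,7 occupied → index 8.
Insert 116: h=14, slot 14 empty → index 14.
Insert 182: h=12, slot 12 empty → index 12.
Table: [697, 425, 102, _, 259, 73, 124, 276, 719, 502, 503, _, 182, _, 116, _, _]

2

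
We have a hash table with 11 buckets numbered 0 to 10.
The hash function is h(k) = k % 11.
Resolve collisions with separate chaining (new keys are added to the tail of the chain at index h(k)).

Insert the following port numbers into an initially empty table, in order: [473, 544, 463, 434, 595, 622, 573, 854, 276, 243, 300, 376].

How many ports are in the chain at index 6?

Insert 473: h=0, bucket 0 empty -> new chain.
Insert 544: h=5, bucket 5 empty -> new chain.
Insert 463: h=1, bucket 1 empty -> new chain.
Insert 434: h=5, bucket 5 nonempty -> append to chain.
Insert 595: h=1, bucket 1 nonempty -> append to chain.
Insert 622: h=6, bucket 6 empty -> new chain.
Insert 573: h=1, bucket 1 nonempty -> append to chain.
Insert 854: h=7, bucket 7 empty -> new chain.
Insert 276: h=1, bucket 1 nonempty -> append to chain.
Insert 243: h=1, bucket 1 nonempty -> append to chain.
Insert 300: h=3, bucket 3 empty -> new chain.
Insert 376: h=2, bucket 2 empty -> new chain.
Final buckets:
0: 473
1: 463 -> 595 -> 573 -> 276 -> 243
2: 376
3: 300
4: ∅
5: 544 -> 434
6: 622
7: 854
8: ∅
9: ∅
10: ∅

1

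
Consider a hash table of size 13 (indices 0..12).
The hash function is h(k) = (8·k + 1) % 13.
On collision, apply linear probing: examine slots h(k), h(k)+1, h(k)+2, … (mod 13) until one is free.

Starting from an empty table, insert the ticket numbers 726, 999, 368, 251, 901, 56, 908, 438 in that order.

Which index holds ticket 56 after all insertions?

726 hashes to 11; slot 11 is free -> place at 11.
999 hashes to 11; 11 taken -> place at 12.
368 hashes to 7; slot 7 is free -> place at 7.
251 hashes to 7; 7 taken -> place at 8.
901 hashes to 7; 7,8 taken -> place at 9.
56 hashes to 7; 7,8,9 taken -> place at 10.
908 hashes to 11; 11,12 taken -> place at 0.
438 hashes to 8; 8,9,10,11,12,0 taken -> place at 1.
Table: [908, 438, —, —, —, —, —, 368, 251, 901, 56, 726, 999]

10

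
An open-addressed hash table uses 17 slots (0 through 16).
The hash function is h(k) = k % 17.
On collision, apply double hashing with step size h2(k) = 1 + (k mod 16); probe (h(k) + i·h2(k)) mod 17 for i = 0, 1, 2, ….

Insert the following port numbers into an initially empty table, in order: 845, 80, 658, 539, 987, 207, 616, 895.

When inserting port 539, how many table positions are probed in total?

Insert 845: h=12, slot 12 empty => index 12.
Insert 80: h=12, h2=1, slot 12 occupied => index 13.
Insert 658: h=12, h2=3, slot 12 occupied => index 15.
Insert 539: h=12, h2=12, slot 12 occupied => index 7.
Insert 987: h=1, slot 1 empty => index 1.
Insert 207: h=3, slot 3 empty => index 3.
Insert 616: h=4, slot 4 empty => index 4.
Insert 895: h=11, slot 11 empty => index 11.
Table: [∅, 987, ∅, 207, 616, ∅, ∅, 539, ∅, ∅, ∅, 895, 845, 80, ∅, 658, ∅]

2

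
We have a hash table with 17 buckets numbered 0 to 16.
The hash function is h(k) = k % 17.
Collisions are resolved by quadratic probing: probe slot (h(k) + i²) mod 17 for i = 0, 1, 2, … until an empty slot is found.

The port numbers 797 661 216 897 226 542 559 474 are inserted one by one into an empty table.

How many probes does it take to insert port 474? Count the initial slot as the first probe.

5

797 hashes to 15; slot 15 is free → place at 15.
661 hashes to 15; 15 taken → place at 16.
216 hashes to 12; slot 12 is free → place at 12.
897 hashes to 13; slot 13 is free → place at 13.
226 hashes to 5; slot 5 is free → place at 5.
542 hashes to 15; 15,16 taken → place at 2.
559 hashes to 15; 15,16,2 taken → place at 7.
474 hashes to 15; 15,16,2,7 taken → place at 14.
Table: [., ., 542, ., ., 226, ., 559, ., ., ., ., 216, 897, 474, 797, 661]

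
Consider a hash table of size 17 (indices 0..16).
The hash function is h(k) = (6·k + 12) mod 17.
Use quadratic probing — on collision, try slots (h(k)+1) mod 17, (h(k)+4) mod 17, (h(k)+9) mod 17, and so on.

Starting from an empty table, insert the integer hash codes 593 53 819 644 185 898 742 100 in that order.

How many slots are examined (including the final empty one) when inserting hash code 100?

4

593: h=0 → slot 0
53: h=7 → slot 7
819: h=13 → slot 13
644: h=0, probe 0,1 → slot 1
185: h=0, probe 0,1,4 → slot 4
898: h=11 → slot 11
742: h=10 → slot 10
100: h=0, probe 0,1,4,9 → slot 9
Table: [593, 644, ∅, ∅, 185, ∅, ∅, 53, ∅, 100, 742, 898, ∅, 819, ∅, ∅, ∅]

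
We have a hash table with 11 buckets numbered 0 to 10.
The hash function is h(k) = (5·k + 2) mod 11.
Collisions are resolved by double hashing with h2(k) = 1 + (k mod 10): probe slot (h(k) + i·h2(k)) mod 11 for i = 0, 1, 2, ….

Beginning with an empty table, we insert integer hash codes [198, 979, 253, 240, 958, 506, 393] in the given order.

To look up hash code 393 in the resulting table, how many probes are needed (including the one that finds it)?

4

198: h=2 → slot 2
979: h=2, h2=10, probe 2,1 → slot 1
253: h=2, h2=4, probe 2,6 → slot 6
240: h=3 → slot 3
958: h=7 → slot 7
506: h=2, h2=7, probe 2,9 → slot 9
393: h=9, h2=4, probe 9,2,6,10 → slot 10
Table: [—, 979, 198, 240, —, —, 253, 958, —, 506, 393]
Lookup 393: h=9, h2=4, probe 9,2,6,10 → found at 10.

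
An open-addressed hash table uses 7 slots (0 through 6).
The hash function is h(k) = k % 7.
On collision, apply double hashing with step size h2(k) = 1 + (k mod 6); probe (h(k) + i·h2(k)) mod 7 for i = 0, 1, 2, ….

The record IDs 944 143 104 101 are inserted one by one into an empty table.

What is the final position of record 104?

2

944 hashes to 6; slot 6 is free -> place at 6.
143 hashes to 3; slot 3 is free -> place at 3.
104 hashes to 6, h2=3; 6 taken -> place at 2.
101 hashes to 3, h2=6; 3,2 taken -> place at 1.
Table: [—, 101, 104, 143, —, —, 944]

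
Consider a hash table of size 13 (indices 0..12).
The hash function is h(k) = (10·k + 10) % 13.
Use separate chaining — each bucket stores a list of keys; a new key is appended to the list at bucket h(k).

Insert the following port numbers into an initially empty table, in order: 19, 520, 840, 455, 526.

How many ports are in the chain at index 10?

2

19 → bucket 5
520 → bucket 10
840 → bucket 12
455 → bucket 10 (collision)
526 → bucket 5 (collision)
Final buckets:
0: -
1: -
2: -
3: -
4: -
5: 19 -> 526
6: -
7: -
8: -
9: -
10: 520 -> 455
11: -
12: 840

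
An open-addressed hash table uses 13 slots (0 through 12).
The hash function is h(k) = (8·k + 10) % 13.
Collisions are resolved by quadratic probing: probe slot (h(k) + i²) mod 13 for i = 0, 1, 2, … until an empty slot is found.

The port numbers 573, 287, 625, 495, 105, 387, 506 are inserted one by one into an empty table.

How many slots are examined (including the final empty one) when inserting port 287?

2

573 hashes to 5; slot 5 is free → place at 5.
287 hashes to 5; 5 taken → place at 6.
625 hashes to 5; 5,6 taken → place at 9.
495 hashes to 5; 5,6,9 taken → place at 1.
105 hashes to 5; 5,6,9,1 taken → place at 8.
387 hashes to 12; slot 12 is free → place at 12.
506 hashes to 2; slot 2 is free → place at 2.
Table: [_, 495, 506, _, _, 573, 287, _, 105, 625, _, _, 387]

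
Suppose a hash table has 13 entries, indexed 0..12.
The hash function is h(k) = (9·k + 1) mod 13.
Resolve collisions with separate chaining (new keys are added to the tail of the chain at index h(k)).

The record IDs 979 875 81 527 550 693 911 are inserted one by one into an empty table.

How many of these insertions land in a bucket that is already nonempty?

979 -> bucket 11
875 -> bucket 11 (collision)
81 -> bucket 2
527 -> bucket 12
550 -> bucket 11 (collision)
693 -> bucket 11 (collision)
911 -> bucket 10
Final buckets:
0: _
1: _
2: 81
3: _
4: _
5: _
6: _
7: _
8: _
9: _
10: 911
11: 979 -> 875 -> 550 -> 693
12: 527

3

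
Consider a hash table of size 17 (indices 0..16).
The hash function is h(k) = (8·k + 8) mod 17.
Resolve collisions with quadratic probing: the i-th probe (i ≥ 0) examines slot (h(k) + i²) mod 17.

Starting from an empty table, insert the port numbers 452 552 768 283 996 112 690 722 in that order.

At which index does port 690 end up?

2

452: h=3 => slot 3
552: h=4 => slot 4
768: h=15 => slot 15
283: h=11 => slot 11
996: h=3, probe 3,4,7 => slot 7
112: h=3, probe 3,4,7,12 => slot 12
690: h=3, probe 3,4,7,12,2 => slot 2
722: h=4, probe 4,5 => slot 5
Table: [_, _, 690, 452, 552, 722, _, 996, _, _, _, 283, 112, _, _, 768, _]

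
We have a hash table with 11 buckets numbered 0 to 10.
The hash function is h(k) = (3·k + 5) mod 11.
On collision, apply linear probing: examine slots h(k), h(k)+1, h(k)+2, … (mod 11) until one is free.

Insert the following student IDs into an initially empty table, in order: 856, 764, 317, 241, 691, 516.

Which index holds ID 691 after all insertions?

856: h=10 => slot 10
764: h=9 => slot 9
317: h=10, probe 10,0 => slot 0
241: h=2 => slot 2
691: h=10, probe 10,0,1 => slot 1
516: h=2, probe 2,3 => slot 3
Table: [317, 691, 241, 516, -, -, -, -, -, 764, 856]

1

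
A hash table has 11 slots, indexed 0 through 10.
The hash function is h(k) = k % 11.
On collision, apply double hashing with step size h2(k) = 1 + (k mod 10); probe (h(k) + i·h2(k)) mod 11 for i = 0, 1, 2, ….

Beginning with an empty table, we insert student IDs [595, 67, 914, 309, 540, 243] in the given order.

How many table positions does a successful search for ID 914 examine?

2

595 hashes to 1; slot 1 is free → place at 1.
67 hashes to 1, h2=8; 1 taken → place at 9.
914 hashes to 1, h2=5; 1 taken → place at 6.
309 hashes to 1, h2=10; 1 taken → place at 0.
540 hashes to 1, h2=1; 1 taken → place at 2.
243 hashes to 1, h2=4; 1 taken → place at 5.
Table: [309, 595, 540, —, —, 243, 914, —, —, 67, —]
Lookup 914: h=1, h2=5, probe 1,6 → found at 6.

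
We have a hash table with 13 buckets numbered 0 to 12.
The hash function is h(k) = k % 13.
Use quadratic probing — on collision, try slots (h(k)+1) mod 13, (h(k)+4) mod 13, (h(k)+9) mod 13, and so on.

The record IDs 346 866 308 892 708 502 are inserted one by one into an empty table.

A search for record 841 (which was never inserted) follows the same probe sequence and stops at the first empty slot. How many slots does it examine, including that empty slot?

3

346: h=8 -> slot 8
866: h=8, probe 8,9 -> slot 9
308: h=9, probe 9,10 -> slot 10
892: h=8, probe 8,9,12 -> slot 12
708: h=6 -> slot 6
502: h=8, probe 8,9,12,4 -> slot 4
Table: [-, -, -, -, 502, -, 708, -, 346, 866, 308, -, 892]
Lookup 841: h=9, probe 9,10,0 → slot 0 empty, not found.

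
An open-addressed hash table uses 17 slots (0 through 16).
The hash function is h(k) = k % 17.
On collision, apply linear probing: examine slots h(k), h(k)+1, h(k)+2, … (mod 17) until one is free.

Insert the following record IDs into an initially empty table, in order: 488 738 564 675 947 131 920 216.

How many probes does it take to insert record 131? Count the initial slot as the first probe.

Insert 488: h=12, slot 12 empty -> index 12.
Insert 738: h=7, slot 7 empty -> index 7.
Insert 564: h=3, slot 3 empty -> index 3.
Insert 675: h=12, slot 12 occupied -> index 13.
Insert 947: h=12, slots 12,13 occupied -> index 14.
Insert 131: h=12, slots 12,13,14 occupied -> index 15.
Insert 920: h=2, slot 2 empty -> index 2.
Insert 216: h=12, slots 12,13,14,15 occupied -> index 16.
Table: [∅, ∅, 920, 564, ∅, ∅, ∅, 738, ∅, ∅, ∅, ∅, 488, 675, 947, 131, 216]

4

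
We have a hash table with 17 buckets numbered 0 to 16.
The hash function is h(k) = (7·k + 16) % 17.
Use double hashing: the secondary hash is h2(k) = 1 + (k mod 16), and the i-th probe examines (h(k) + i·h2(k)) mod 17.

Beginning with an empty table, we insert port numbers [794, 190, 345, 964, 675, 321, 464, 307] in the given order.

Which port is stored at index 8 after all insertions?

964

794 hashes to 15; slot 15 is free => place at 15.
190 hashes to 3; slot 3 is free => place at 3.
345 hashes to 0; slot 0 is free => place at 0.
964 hashes to 15, h2=5; 15,3 taken => place at 8.
675 hashes to 15, h2=4; 15 taken => place at 2.
321 hashes to 2, h2=2; 2 taken => place at 4.
464 hashes to 0, h2=1; 0 taken => place at 1.
307 hashes to 6; slot 6 is free => place at 6.
Table: [345, 464, 675, 190, 321, -, 307, -, 964, -, -, -, -, -, -, 794, -]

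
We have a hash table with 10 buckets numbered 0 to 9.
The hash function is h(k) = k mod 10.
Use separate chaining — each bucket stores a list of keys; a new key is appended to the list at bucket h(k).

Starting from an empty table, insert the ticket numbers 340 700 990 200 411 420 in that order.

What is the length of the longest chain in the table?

Insert 340: h=0, bucket 0 empty → new chain.
Insert 700: h=0, bucket 0 nonempty → append to chain.
Insert 990: h=0, bucket 0 nonempty → append to chain.
Insert 200: h=0, bucket 0 nonempty → append to chain.
Insert 411: h=1, bucket 1 empty → new chain.
Insert 420: h=0, bucket 0 nonempty → append to chain.
Final buckets:
0: 340 -> 700 -> 990 -> 200 -> 420
1: 411
2: —
3: —
4: —
5: —
6: —
7: —
8: —
9: —

5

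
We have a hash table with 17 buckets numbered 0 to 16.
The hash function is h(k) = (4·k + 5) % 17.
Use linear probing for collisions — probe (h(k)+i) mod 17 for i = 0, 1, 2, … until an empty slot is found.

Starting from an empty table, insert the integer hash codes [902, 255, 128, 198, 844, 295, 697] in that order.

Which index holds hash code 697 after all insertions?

6

902: h=9 → slot 9
255: h=5 → slot 5
128: h=7 → slot 7
198: h=15 → slot 15
844: h=15, probe 15,16 → slot 16
295: h=12 → slot 12
697: h=5, probe 5,6 → slot 6
Table: [_, _, _, _, _, 255, 697, 128, _, 902, _, _, 295, _, _, 198, 844]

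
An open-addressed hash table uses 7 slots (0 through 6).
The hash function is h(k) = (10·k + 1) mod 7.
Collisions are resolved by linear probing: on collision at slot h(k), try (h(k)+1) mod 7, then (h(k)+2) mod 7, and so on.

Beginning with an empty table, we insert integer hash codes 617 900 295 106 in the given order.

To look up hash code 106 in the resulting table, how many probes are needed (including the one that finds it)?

4

Insert 617: h=4, slot 4 empty -> index 4.
Insert 900: h=6, slot 6 empty -> index 6.
Insert 295: h=4, slot 4 occupied -> index 5.
Insert 106: h=4, slots 4,5,6 occupied -> index 0.
Table: [106, -, -, -, 617, 295, 900]
Lookup 106: h=4, probe 4,5,6,0 → found at 0.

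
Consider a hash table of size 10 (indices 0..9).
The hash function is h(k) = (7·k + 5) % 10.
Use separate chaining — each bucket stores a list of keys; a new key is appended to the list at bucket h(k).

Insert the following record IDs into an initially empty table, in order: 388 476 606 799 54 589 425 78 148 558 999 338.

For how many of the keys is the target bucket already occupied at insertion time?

7

388 -> bucket 1
476 -> bucket 7
606 -> bucket 7 (collision)
799 -> bucket 8
54 -> bucket 3
589 -> bucket 8 (collision)
425 -> bucket 0
78 -> bucket 1 (collision)
148 -> bucket 1 (collision)
558 -> bucket 1 (collision)
999 -> bucket 8 (collision)
338 -> bucket 1 (collision)
Final buckets:
0: 425
1: 388 -> 78 -> 148 -> 558 -> 338
2: ∅
3: 54
4: ∅
5: ∅
6: ∅
7: 476 -> 606
8: 799 -> 589 -> 999
9: ∅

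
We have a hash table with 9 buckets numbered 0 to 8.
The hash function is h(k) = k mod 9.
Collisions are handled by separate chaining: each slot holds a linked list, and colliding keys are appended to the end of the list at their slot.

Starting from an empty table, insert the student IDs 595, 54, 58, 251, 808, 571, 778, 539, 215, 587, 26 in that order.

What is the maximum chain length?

4

Insert 595: h=1, bucket 1 empty -> new chain.
Insert 54: h=0, bucket 0 empty -> new chain.
Insert 58: h=4, bucket 4 empty -> new chain.
Insert 251: h=8, bucket 8 empty -> new chain.
Insert 808: h=7, bucket 7 empty -> new chain.
Insert 571: h=4, bucket 4 nonempty -> append to chain.
Insert 778: h=4, bucket 4 nonempty -> append to chain.
Insert 539: h=8, bucket 8 nonempty -> append to chain.
Insert 215: h=8, bucket 8 nonempty -> append to chain.
Insert 587: h=2, bucket 2 empty -> new chain.
Insert 26: h=8, bucket 8 nonempty -> append to chain.
Final buckets:
0: 54
1: 595
2: 587
3: —
4: 58 -> 571 -> 778
5: —
6: —
7: 808
8: 251 -> 539 -> 215 -> 26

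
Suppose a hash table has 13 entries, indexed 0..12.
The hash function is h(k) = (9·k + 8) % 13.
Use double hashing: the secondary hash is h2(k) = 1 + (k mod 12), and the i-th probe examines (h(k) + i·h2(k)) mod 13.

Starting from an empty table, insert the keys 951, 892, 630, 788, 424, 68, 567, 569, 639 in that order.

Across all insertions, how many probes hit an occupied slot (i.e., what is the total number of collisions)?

7

Insert 951: h=0, slot 0 empty -> index 0.
Insert 892: h=2, slot 2 empty -> index 2.
Insert 630: h=10, slot 10 empty -> index 10.
Insert 788: h=2, h2=9, slot 2 occupied -> index 11.
Insert 424: h=2, h2=5, slot 2 occupied -> index 7.
Insert 68: h=9, slot 9 empty -> index 9.
Insert 567: h=2, h2=4, slot 2 occupied -> index 6.
Insert 569: h=7, h2=6, slots 7,0,6 occupied -> index 12.
Insert 639: h=0, h2=4, slot 0 occupied -> index 4.
Table: [951, ∅, 892, ∅, 639, ∅, 567, 424, ∅, 68, 630, 788, 569]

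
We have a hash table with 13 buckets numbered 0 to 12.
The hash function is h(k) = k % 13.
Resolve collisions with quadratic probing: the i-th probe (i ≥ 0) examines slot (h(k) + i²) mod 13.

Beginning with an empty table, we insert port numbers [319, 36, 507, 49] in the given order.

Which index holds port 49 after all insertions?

11

Insert 319: h=7, slot 7 empty → index 7.
Insert 36: h=10, slot 10 empty → index 10.
Insert 507: h=0, slot 0 empty → index 0.
Insert 49: h=10, slot 10 occupied → index 11.
Table: [507, _, _, _, _, _, _, 319, _, _, 36, 49, _]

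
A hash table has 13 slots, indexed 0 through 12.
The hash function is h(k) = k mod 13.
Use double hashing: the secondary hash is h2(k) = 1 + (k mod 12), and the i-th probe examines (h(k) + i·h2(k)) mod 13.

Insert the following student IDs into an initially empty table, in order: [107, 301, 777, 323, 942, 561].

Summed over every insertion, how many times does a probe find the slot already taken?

1

107: h=3 → slot 3
301: h=2 → slot 2
777: h=10 → slot 10
323: h=11 → slot 11
942: h=6 → slot 6
561: h=2, h2=10, probe 2,12 → slot 12
Table: [∅, ∅, 301, 107, ∅, ∅, 942, ∅, ∅, ∅, 777, 323, 561]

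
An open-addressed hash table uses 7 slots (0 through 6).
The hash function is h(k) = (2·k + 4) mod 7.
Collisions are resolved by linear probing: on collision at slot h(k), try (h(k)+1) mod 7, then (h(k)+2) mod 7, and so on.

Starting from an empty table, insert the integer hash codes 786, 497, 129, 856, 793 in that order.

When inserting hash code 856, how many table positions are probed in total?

Insert 786: h=1, slot 1 empty => index 1.
Insert 497: h=4, slot 4 empty => index 4.
Insert 129: h=3, slot 3 empty => index 3.
Insert 856: h=1, slot 1 occupied => index 2.
Insert 793: h=1, slots 1,2,3,4 occupied => index 5.
Table: [., 786, 856, 129, 497, 793, .]

2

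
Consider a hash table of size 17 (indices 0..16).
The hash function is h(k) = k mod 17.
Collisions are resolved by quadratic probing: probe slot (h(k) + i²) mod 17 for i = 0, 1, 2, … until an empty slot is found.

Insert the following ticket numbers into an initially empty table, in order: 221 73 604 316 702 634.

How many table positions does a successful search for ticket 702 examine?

221: h=0 -> slot 0
73: h=5 -> slot 5
604: h=9 -> slot 9
316: h=10 -> slot 10
702: h=5, probe 5,6 -> slot 6
634: h=5, probe 5,6,9,14 -> slot 14
Table: [221, -, -, -, -, 73, 702, -, -, 604, 316, -, -, -, 634, -, -]
Lookup 702: h=5, probe 5,6 → found at 6.

2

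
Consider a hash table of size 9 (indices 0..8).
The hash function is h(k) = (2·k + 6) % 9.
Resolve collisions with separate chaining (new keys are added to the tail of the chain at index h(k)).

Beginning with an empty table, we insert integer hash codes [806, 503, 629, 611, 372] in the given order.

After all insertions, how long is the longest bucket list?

806 -> bucket 7
503 -> bucket 4
629 -> bucket 4 (collision)
611 -> bucket 4 (collision)
372 -> bucket 3
Final buckets:
0: —
1: —
2: —
3: 372
4: 503 -> 629 -> 611
5: —
6: —
7: 806
8: —

3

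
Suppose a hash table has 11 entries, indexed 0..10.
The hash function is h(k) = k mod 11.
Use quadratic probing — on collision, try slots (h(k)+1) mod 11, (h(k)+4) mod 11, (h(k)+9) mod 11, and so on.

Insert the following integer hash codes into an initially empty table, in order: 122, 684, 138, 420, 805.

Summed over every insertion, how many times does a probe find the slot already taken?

4

Insert 122: h=1, slot 1 empty -> index 1.
Insert 684: h=2, slot 2 empty -> index 2.
Insert 138: h=6, slot 6 empty -> index 6.
Insert 420: h=2, slot 2 occupied -> index 3.
Insert 805: h=2, slots 2,3,6 occupied -> index 0.
Table: [805, 122, 684, 420, ∅, ∅, 138, ∅, ∅, ∅, ∅]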